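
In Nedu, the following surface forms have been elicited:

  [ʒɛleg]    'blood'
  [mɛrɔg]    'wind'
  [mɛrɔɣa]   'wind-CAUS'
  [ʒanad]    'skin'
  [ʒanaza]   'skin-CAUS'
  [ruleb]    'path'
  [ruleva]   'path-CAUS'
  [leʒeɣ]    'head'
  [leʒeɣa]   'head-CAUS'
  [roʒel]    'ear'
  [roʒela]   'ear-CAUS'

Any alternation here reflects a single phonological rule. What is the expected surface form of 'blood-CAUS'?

[ʒɛleɣa]

The root 'wind' surfaces as [mɛrɔg] and [mɛrɔɣa], with a stem-final [g] ~ [ɣ] alternation.
The stem 'head' ([leʒeɣ], [leʒeɣa]) shows [ɣ] unchanged in both environments, so [ɣ] cannot be basic with [g] derived in isolation.
So /g/ is underlying, and a rule of intervocalic spirantization — voiced stops become fricatives between vowels — gives [ɣ].
From [ʒɛleg] the stem 'blood' is /ʒɛleg/; between vowels this yields [ʒɛleɣa].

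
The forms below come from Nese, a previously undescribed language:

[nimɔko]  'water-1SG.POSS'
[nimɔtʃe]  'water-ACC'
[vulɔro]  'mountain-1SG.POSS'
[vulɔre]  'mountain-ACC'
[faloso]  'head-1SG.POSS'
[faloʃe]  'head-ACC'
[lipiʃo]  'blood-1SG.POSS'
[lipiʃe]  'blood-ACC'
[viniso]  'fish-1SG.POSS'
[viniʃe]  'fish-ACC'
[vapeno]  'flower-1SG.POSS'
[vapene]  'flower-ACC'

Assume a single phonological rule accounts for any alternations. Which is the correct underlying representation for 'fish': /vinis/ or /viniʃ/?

The root 'fish' surfaces as [viniso] and [viniʃe], with a stem-final [s] ~ [ʃ] alternation.
But 'blood' keeps [ʃ] in both environments ([lipiʃo], [lipiʃe]), so there is no rule changing /ʃ/ to [s] before the 1SG.POSS suffix.
Therefore /s/ is basic and [ʃ] is derived by palatalization before a front vowel (/k/ and /s/ become palato-alveolar [tʃ] and [ʃ] before a front vowel).

/vinis/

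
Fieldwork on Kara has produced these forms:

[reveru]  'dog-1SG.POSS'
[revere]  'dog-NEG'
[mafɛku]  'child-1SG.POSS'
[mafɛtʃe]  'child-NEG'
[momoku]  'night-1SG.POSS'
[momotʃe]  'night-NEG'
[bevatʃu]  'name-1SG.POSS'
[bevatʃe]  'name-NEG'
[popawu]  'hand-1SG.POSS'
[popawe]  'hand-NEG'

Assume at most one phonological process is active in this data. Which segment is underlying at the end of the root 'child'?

In [mafɛku] and [mafɛtʃe] the final segment of 'child' alternates: [k] ~ [tʃ].
But 'name' keeps [tʃ] in both environments ([bevatʃu], [bevatʃe]), so there is no rule changing /tʃ/ to [k] before the 1SG.POSS suffix.
The alternation reflects palatalization before a front vowel: /k/ becomes palato-alveolar [tʃ] before a front vowel. /k/ is underlying.

/k/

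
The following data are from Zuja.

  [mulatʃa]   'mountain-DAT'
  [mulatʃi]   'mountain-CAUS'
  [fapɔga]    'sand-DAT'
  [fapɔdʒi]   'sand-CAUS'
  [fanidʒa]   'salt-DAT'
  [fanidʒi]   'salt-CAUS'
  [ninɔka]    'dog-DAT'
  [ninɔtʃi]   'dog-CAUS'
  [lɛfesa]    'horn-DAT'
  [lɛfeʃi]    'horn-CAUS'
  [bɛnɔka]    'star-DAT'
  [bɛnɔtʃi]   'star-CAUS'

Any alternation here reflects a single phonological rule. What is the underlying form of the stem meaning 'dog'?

/ninɔk/

In [ninɔka] and [ninɔtʃi] the final segment of 'dog' alternates: [k] ~ [tʃ].
If /tʃ/ were underlying and a rule turned it into [k] before the DAT suffix, 'mountain' would also alternate; but it has [tʃ] in both [mulatʃa] and [mulatʃi].
Therefore /k/ is basic and [tʃ] is derived by palatalization before a front vowel (/k/, /g/ and /s/ become palato-alveolar [tʃ], [dʒ] and [ʃ] before a front vowel).
The underlying form of 'dog' is therefore /ninɔk/.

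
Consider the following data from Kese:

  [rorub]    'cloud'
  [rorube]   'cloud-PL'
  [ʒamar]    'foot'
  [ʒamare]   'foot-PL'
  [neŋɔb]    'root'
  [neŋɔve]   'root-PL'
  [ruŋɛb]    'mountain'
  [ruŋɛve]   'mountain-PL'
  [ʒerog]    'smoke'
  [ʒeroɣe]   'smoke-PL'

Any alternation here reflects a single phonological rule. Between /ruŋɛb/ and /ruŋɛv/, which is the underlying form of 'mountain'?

/ruŋɛv/

In [ruŋɛb] and [ruŋɛve] the final segment of 'mountain' alternates: [b] ~ [v].
Compare 'cloud', with invariant [b] in [rorub] and [rorube]: an analysis with underlying /b/ and a rule producing [v] before the PL suffix would wrongly predict alternation here too.
Therefore /v/ is basic and [b] is derived by word-final hardening (voiced fricatives become stops word-finally).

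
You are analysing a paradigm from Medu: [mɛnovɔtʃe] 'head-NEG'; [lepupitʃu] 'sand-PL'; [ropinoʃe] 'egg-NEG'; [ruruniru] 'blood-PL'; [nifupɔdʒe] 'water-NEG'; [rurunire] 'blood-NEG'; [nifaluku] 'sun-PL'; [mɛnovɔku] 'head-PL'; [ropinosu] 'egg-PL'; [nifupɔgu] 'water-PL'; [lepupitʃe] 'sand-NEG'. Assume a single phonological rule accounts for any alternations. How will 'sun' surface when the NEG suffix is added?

In [mɛnovɔtʃe] and [mɛnovɔku] the final segment of 'head' alternates: [tʃ] ~ [k].
But 'sand' keeps [tʃ] in both environments ([lepupitʃe], [lepupitʃu]), so there is no rule changing /tʃ/ to [k] before the PL suffix.
The underlying segment must be /k/; /k/, /g/ and /s/ become palato-alveolar [tʃ], [dʒ] and [ʃ] before a front vowel, yielding [tʃ] there.
The one attested form of 'sun', [nifaluku], shows underlying /nifaluk/. Applying the same rule before a front vowel gives [nifalutʃe].

[nifalutʃe]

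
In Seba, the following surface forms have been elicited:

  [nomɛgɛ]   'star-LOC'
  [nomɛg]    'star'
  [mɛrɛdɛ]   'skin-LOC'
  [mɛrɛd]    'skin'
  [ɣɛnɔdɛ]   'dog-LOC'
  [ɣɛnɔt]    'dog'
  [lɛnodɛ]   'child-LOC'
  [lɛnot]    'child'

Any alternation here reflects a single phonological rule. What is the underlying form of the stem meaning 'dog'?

/ɣɛnɔt/

'dog' shows [d] ~ [t] at the end of the stem ([ɣɛnɔdɛ] vs [ɣɛnɔt]).
If /d/ were underlying and a rule turned it into [t] in isolation, 'skin' would also alternate; but it has [d] in both [mɛrɛdɛ] and [mɛrɛd].
Therefore /t/ is basic and [d] is derived by intervocalic voicing (voiceless stops become voiced between vowels).
The underlying form of 'dog' is therefore /ɣɛnɔt/.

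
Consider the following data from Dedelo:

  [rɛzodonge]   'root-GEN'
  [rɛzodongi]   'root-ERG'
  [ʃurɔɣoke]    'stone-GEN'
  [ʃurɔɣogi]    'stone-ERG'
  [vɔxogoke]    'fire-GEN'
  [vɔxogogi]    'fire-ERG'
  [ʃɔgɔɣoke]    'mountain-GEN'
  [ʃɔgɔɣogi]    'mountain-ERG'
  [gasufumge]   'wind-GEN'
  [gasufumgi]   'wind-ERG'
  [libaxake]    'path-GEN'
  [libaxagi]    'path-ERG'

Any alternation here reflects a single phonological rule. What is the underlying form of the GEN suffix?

The GEN suffix surfaces as [-ge] and [-ke], depending on the final segment of the stem.
By contrast the ERG suffix keeps its initial [g] throughout — that segment must be underlying.
So the underlying form is /-ke/, and voiceless stops become voiced after a nasal.

/-ke/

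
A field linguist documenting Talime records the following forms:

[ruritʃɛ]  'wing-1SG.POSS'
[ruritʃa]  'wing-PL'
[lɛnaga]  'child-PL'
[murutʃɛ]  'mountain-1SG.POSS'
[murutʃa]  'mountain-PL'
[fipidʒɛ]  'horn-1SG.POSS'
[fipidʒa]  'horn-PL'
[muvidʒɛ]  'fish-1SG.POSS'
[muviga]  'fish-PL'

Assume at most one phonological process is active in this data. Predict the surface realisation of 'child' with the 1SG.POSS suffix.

[lɛnadʒɛ]

The stem for 'fish' ends in [dʒ] in [muvidʒɛ] but [g] in [muviga].
The stem 'horn' ([fipidʒɛ], [fipidʒa]) shows [dʒ] unchanged in both environments, so [dʒ] cannot be basic with [g] derived before the PL suffix.
So /g/ is underlying, and a rule of palatalization before a front vowel — /g/ becomes palato-alveolar [dʒ] before a front vowel — gives [dʒ].
From [lɛnaga] the stem 'child' is /lɛnag/; before a front vowel this yields [lɛnadʒɛ].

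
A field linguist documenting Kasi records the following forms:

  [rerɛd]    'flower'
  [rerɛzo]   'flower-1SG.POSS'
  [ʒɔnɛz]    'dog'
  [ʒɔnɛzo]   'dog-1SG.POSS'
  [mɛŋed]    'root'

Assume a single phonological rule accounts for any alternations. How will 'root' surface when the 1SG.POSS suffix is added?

'flower' shows [d] ~ [z] at the end of the stem ([rerɛd] vs [rerɛzo]).
The stem 'dog' ([ʒɔnɛz], [ʒɔnɛzo]) shows [z] unchanged in both environments, so [z] cannot be basic with [d] derived in isolation.
The underlying segment must be /d/; voiced stops become fricatives between vowels, yielding [z] there.
The one attested form of 'root', [mɛŋed], shows underlying /mɛŋed/. Applying the same rule between vowels gives [mɛŋezo].

[mɛŋezo]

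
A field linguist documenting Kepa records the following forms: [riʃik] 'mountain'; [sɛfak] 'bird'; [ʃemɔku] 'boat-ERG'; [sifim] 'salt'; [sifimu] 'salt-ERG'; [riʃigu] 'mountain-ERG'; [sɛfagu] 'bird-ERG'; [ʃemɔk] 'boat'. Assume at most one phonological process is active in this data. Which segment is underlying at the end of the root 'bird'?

/g/

The root 'bird' surfaces as [sɛfak] and [sɛfagu], with a stem-final [k] ~ [g] alternation.
Compare 'boat', with invariant [k] in [ʃemɔk] and [ʃemɔku]: an analysis with underlying /k/ and a rule producing [g] before the ERG suffix would wrongly predict alternation here too.
So /g/ is underlying, and a rule of word-final obstruent devoicing — voiced obstruents become voiceless word-finally — gives [k].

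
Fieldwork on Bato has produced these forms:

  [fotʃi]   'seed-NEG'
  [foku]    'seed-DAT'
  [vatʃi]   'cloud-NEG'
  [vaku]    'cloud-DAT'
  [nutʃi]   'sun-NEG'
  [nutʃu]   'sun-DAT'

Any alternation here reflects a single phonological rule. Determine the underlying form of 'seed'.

/fok/

The stem for 'seed' ends in [tʃ] in [fotʃi] but [k] in [foku].
Compare 'sun', with invariant [tʃ] in [nutʃi] and [nutʃu]: an analysis with underlying /tʃ/ and a rule producing [k] before the DAT suffix would wrongly predict alternation here too.
The alternation reflects palatalization before a front vowel: /k/ becomes palato-alveolar [tʃ] before a front vowel. /k/ is underlying.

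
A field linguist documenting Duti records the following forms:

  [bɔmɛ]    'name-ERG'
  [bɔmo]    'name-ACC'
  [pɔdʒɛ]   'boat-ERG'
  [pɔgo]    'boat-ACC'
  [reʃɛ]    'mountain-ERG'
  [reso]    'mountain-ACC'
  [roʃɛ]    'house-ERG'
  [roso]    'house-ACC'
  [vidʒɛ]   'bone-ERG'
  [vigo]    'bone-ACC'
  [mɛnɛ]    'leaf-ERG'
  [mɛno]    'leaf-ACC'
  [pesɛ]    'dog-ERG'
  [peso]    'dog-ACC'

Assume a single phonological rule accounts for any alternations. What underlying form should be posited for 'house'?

/roʃ/

The root 'house' surfaces as [roʃɛ] and [roso], with a stem-final [ʃ] ~ [s] alternation.
But 'dog' keeps [s] in both environments ([pesɛ], [peso]), so there is no rule changing /s/ to [ʃ] before the ERG suffix.
The underlying segment must be /ʃ/; palato-alveolar /dʒ/ and /ʃ/ become [g] and [s] when no front vowel follows, yielding [s] there.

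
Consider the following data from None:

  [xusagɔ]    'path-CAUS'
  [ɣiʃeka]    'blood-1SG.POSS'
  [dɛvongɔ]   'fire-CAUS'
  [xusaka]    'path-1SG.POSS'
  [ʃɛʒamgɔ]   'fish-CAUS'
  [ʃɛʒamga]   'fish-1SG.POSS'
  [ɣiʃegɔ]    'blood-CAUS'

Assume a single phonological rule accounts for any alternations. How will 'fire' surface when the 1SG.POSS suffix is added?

The 1SG.POSS suffix surfaces as [-ga] and [-ka], depending on the final segment of the stem.
The CAUS suffix, which begins with [g], is invariant after every stem; so [g] is not altered by any rule here.
So the underlying form is /-ka/, and voiceless stops become voiced after a nasal.
After 'fire', which ends in a nasal, the suffix surfaces as [-ga], giving [dɛvonga].

[dɛvonga]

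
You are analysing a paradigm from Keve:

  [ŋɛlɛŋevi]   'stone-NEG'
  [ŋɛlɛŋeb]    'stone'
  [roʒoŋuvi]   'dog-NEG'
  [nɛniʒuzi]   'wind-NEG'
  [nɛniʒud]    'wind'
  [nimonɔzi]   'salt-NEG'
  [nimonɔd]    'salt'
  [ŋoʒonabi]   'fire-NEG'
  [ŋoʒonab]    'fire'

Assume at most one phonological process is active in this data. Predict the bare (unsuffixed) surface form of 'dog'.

'stone' shows [v] ~ [b] at the end of the stem ([ŋɛlɛŋevi] vs [ŋɛlɛŋeb]).
Compare 'fire', with invariant [b] in [ŋoʒonabi] and [ŋoʒonab]: an analysis with underlying /b/ and a rule producing [v] before the NEG suffix would wrongly predict alternation here too.
So /v/ is underlying, and a rule of word-final hardening — voiced fricatives become stops word-finally — gives [b].
From [roʒoŋuvi] the stem 'dog' is /roʒoŋuv/; word-finally this yields [roʒoŋub].

[roʒoŋub]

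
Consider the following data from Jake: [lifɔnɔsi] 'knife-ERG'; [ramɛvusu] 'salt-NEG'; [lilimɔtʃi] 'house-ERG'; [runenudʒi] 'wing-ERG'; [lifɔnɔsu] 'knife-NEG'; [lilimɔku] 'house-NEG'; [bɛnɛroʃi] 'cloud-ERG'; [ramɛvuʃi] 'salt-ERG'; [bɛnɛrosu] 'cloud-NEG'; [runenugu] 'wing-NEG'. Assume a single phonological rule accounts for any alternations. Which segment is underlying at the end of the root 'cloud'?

/ʃ/

The root 'cloud' surfaces as [bɛnɛroʃi] and [bɛnɛrosu], with a stem-final [ʃ] ~ [s] alternation.
If /s/ were underlying and a rule turned it into [ʃ] before the ERG suffix, 'knife' would also alternate; but it has [s] in both [lifɔnɔsi] and [lifɔnɔsu].
Therefore /ʃ/ is basic and [s] is derived by depalatalization (palato-alveolar /tʃ/, /dʒ/ and /ʃ/ become [k], [g] and [s] when no front vowel follows).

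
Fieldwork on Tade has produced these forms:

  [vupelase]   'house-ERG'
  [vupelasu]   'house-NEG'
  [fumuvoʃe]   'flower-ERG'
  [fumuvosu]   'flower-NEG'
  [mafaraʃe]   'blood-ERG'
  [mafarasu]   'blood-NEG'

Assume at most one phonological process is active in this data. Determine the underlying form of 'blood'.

The stem for 'blood' ends in [ʃ] in [mafaraʃe] but [s] in [mafarasu].
The stem 'house' ([vupelase], [vupelasu]) shows [s] unchanged in both environments, so [s] cannot be basic with [ʃ] derived before the ERG suffix.
The alternation reflects depalatalization: palato-alveolar /ʃ/ becomes [s] when no front vowel follows. /ʃ/ is underlying.

/mafaraʃ/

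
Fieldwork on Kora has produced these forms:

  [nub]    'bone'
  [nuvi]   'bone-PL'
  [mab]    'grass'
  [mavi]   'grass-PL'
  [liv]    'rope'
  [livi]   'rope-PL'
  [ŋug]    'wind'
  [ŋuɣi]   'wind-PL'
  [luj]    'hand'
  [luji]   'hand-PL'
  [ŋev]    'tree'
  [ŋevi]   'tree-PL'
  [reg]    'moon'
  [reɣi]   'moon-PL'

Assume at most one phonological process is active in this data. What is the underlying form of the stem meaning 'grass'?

/mab/

The stem for 'grass' ends in [b] in [mab] but [v] in [mavi].
The stem 'tree' ([ŋev], [ŋevi]) shows [v] unchanged in both environments, so [v] cannot be basic with [b] derived in isolation.
Therefore /b/ is basic and [v] is derived by intervocalic spirantization (voiced stops become fricatives between vowels).
Hence 'grass' is /mab/ underlyingly.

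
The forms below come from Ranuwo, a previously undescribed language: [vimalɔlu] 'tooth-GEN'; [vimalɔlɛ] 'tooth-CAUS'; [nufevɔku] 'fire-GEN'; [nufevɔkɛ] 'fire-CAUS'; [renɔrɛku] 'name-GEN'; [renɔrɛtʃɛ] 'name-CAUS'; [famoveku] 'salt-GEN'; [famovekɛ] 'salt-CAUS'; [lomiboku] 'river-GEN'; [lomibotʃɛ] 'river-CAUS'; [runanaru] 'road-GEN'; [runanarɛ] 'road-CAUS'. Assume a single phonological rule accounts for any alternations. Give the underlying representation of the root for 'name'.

/renɔrɛtʃ/

The root 'name' surfaces as [renɔrɛku] and [renɔrɛtʃɛ], with a stem-final [k] ~ [tʃ] alternation.
But 'salt' keeps [k] in both environments ([famoveku], [famovekɛ]), so there is no rule changing /k/ to [tʃ] before the CAUS suffix.
So /tʃ/ is underlying, and a rule of depalatalization — palato-alveolar /tʃ/ becomes [k] when no front vowel follows — gives [k].
So 'name' = /renɔrɛtʃ/.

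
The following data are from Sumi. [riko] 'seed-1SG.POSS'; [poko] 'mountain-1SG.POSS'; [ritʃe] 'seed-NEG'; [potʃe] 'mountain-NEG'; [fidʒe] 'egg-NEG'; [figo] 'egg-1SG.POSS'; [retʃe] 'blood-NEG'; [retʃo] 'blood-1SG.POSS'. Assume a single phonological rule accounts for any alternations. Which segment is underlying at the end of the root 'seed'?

'seed' shows [tʃ] ~ [k] at the end of the stem ([ritʃe] vs [riko]).
The stem 'blood' ([retʃe], [retʃo]) shows [tʃ] unchanged in both environments, so [tʃ] cannot be basic with [k] derived before the 1SG.POSS suffix.
Therefore /k/ is basic and [tʃ] is derived by palatalization before a front vowel (/k/ and /g/ become palato-alveolar [tʃ] and [dʒ] before a front vowel).

/k/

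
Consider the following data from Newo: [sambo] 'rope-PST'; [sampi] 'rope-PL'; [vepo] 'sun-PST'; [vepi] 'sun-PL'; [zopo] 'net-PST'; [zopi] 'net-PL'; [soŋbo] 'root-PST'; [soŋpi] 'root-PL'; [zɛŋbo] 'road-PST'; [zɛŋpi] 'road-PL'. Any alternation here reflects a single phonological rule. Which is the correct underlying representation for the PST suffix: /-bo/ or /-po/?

/-bo/

The PST morpheme has two allomorphs, [-bo] and [-po].
The PL suffix, which begins with [p], is invariant after every stem; so [p] is not altered by any rule here.
So the underlying form is /-bo/, and voiced stops become voiceless after a vowel.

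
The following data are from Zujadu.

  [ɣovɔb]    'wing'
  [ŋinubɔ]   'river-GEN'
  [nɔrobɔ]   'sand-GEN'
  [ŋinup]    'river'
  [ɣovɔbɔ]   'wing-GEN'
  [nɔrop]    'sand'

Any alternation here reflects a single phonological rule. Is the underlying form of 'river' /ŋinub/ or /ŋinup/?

/ŋinup/

The stem for 'river' ends in [p] in [ŋinup] but [b] in [ŋinubɔ].
But 'wing' keeps [b] in both environments ([ɣovɔb], [ɣovɔbɔ]), so there is no rule changing /b/ to [p] in isolation.
The alternation reflects intervocalic voicing: voiceless stops become voiced between vowels. /p/ is underlying.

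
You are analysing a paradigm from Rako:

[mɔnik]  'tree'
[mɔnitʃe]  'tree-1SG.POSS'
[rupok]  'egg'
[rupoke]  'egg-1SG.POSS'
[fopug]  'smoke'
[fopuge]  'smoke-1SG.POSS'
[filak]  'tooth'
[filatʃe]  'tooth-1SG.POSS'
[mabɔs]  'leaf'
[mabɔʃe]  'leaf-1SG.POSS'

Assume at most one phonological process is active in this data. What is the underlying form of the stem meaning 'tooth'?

In [filak] and [filatʃe] the final segment of 'tooth' alternates: [k] ~ [tʃ].
If /k/ were underlying and a rule turned it into [tʃ] before the 1SG.POSS suffix, 'egg' would also alternate; but it has [k] in both [rupok] and [rupoke].
The alternation reflects depalatalization: palato-alveolar /tʃ/ and /ʃ/ become [k] and [s] when no front vowel follows. /tʃ/ is underlying.
The underlying form of 'tooth' is therefore /filatʃ/.

/filatʃ/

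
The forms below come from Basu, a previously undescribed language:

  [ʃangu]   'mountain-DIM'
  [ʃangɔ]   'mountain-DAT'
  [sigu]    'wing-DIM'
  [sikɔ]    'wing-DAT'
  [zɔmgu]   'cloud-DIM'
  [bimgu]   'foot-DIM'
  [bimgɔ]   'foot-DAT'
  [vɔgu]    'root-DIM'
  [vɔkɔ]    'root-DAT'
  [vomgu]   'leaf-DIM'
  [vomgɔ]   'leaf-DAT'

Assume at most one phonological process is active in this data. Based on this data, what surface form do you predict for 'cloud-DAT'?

[zɔmgɔ]

The DAT suffix surfaces as [-gɔ] and [-kɔ], depending on the final segment of the stem.
The DIM suffix, which begins with [g], is invariant after every stem; so [g] is not altered by any rule here.
So the underlying form is /-kɔ/, and voiceless stops become voiced after a nasal.
After 'cloud', which ends in a nasal, the suffix surfaces as [-gɔ], giving [zɔmgɔ].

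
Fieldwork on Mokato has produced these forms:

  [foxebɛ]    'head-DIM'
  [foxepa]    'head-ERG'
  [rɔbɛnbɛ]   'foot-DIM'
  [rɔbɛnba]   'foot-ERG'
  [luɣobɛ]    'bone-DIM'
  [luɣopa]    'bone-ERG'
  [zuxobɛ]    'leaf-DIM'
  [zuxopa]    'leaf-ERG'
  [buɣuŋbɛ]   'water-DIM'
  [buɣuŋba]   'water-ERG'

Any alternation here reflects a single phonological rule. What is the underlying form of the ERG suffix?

The ERG morpheme has two allomorphs, [-ba] and [-pa].
The DIM suffix, which begins with [b], is invariant after every stem; so [b] is not altered by any rule here.
So the underlying form is /-pa/, and voiceless stops become voiced after a nasal.

/-pa/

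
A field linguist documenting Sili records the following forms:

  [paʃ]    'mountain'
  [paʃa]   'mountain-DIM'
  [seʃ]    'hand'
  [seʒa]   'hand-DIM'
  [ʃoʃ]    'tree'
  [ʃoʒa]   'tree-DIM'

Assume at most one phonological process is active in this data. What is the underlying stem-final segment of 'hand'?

The root 'hand' surfaces as [seʃ] and [seʒa], with a stem-final [ʃ] ~ [ʒ] alternation.
But 'mountain' keeps [ʃ] in both environments ([paʃ], [paʃa]), so there is no rule changing /ʃ/ to [ʒ] before the DIM suffix.
The underlying segment must be /ʒ/; voiced obstruents become voiceless word-finally, yielding [ʃ] there.

/ʒ/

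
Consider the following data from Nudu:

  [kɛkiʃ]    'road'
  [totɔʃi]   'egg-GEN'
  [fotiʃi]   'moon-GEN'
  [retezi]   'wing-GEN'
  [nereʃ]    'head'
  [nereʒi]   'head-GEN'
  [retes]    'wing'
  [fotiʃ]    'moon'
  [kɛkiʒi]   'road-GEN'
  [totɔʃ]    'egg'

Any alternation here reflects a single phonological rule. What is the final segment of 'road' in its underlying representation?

The stem for 'road' ends in [ʒ] in [kɛkiʒi] but [ʃ] in [kɛkiʃ].
If /ʃ/ were underlying and a rule turned it into [ʒ] before the GEN suffix, 'moon' would also alternate; but it has [ʃ] in both [fotiʃi] and [fotiʃ].
The underlying segment must be /ʒ/; voiced obstruents become voiceless word-finally, yielding [ʃ] there.

/ʒ/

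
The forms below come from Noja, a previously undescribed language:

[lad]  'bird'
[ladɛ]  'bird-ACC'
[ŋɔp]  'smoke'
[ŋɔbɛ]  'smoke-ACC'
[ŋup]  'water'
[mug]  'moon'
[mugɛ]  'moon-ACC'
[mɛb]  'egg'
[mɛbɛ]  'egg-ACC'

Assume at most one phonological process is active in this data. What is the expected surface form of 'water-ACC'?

[ŋubɛ]

The root 'smoke' surfaces as [ŋɔp] and [ŋɔbɛ], with a stem-final [p] ~ [b] alternation.
The stem 'egg' ([mɛb], [mɛbɛ]) shows [b] unchanged in both environments, so [b] cannot be basic with [p] derived in isolation.
The underlying segment must be /p/; voiceless stops become voiced between vowels, yielding [b] there.
From [ŋup] the stem 'water' is /ŋup/; between vowels this yields [ŋubɛ].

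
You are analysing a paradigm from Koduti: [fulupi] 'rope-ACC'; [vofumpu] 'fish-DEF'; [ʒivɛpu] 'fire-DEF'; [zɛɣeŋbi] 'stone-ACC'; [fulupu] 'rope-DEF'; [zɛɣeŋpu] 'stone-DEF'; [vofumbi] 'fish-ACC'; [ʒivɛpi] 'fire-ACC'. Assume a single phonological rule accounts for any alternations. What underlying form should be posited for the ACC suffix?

/-bi/

The ACC morpheme has two allomorphs, [-bi] and [-pi].
The DEF suffix, which begins with [p], is invariant after every stem; so [p] is not altered by any rule here.
So the underlying form is /-bi/, and voiced stops become voiceless after a vowel.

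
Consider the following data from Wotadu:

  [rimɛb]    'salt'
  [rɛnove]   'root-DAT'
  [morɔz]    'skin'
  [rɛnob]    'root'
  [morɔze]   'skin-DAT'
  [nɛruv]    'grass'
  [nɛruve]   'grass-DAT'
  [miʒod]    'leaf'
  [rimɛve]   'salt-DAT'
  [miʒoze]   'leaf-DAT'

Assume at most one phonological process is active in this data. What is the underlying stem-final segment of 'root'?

/b/

The root 'root' surfaces as [rɛnove] and [rɛnob], with a stem-final [v] ~ [b] alternation.
The stem 'grass' ([nɛruve], [nɛruv]) shows [v] unchanged in both environments, so [v] cannot be basic with [b] derived in isolation.
So /b/ is underlying, and a rule of intervocalic spirantization — voiced stops become fricatives between vowels — gives [v].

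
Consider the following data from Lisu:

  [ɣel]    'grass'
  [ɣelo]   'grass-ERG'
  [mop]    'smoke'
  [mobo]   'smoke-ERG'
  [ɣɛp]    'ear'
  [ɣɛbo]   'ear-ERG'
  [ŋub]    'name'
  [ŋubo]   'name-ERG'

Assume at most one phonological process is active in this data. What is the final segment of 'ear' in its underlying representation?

The root 'ear' surfaces as [ɣɛp] and [ɣɛbo], with a stem-final [p] ~ [b] alternation.
The stem 'name' ([ŋub], [ŋubo]) shows [b] unchanged in both environments, so [b] cannot be basic with [p] derived in isolation.
The underlying segment must be /p/; voiceless stops become voiced between vowels, yielding [b] there.

/p/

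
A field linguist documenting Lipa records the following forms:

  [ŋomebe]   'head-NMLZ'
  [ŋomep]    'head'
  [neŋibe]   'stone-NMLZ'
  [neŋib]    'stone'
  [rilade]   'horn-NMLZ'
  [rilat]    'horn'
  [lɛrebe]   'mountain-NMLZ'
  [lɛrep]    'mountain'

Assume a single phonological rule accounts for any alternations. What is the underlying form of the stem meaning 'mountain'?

In [lɛrebe] and [lɛrep] the final segment of 'mountain' alternates: [b] ~ [p].
But 'stone' keeps [b] in both environments ([neŋibe], [neŋib]), so there is no rule changing /b/ to [p] in isolation.
Therefore /p/ is basic and [b] is derived by intervocalic voicing (voiceless stops become voiced between vowels).

/lɛrep/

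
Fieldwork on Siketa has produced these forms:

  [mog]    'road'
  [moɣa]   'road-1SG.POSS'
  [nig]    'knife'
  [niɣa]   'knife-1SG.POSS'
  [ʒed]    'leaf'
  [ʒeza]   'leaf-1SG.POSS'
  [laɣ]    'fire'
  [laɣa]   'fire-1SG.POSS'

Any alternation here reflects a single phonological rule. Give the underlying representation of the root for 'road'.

'road' shows [g] ~ [ɣ] at the end of the stem ([mog] vs [moɣa]).
The stem 'fire' ([laɣ], [laɣa]) shows [ɣ] unchanged in both environments, so [ɣ] cannot be basic with [g] derived in isolation.
The underlying segment must be /g/; voiced stops become fricatives between vowels, yielding [ɣ] there.

/mog/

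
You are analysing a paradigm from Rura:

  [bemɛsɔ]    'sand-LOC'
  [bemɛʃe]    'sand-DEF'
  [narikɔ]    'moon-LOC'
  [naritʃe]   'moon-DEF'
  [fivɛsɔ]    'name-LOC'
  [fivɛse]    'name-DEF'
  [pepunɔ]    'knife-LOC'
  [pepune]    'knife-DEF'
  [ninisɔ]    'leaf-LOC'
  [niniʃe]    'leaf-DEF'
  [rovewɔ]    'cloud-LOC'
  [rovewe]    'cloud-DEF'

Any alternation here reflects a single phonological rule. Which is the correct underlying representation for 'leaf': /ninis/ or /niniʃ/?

The root 'leaf' surfaces as [ninisɔ] and [niniʃe], with a stem-final [s] ~ [ʃ] alternation.
The stem 'name' ([fivɛsɔ], [fivɛse]) shows [s] unchanged in both environments, so [s] cannot be basic with [ʃ] derived before the DEF suffix.
The alternation reflects depalatalization: palato-alveolar /tʃ/ and /ʃ/ become [k] and [s] when no front vowel follows. /ʃ/ is underlying.

/niniʃ/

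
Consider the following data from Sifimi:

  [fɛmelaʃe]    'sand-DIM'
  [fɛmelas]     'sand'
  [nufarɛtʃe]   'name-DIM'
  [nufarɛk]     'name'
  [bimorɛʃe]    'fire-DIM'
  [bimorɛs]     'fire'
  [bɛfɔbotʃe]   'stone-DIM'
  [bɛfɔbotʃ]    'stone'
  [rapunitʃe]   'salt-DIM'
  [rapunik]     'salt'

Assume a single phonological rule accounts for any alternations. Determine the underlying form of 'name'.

/nufarɛk/

The root 'name' surfaces as [nufarɛtʃe] and [nufarɛk], with a stem-final [tʃ] ~ [k] alternation.
The stem 'stone' ([bɛfɔbotʃe], [bɛfɔbotʃ]) shows [tʃ] unchanged in both environments, so [tʃ] cannot be basic with [k] derived in isolation.
The alternation reflects palatalization before a front vowel: /k/ and /s/ become palato-alveolar [tʃ] and [ʃ] before a front vowel. /k/ is underlying.
Hence 'name' is /nufarɛk/ underlyingly.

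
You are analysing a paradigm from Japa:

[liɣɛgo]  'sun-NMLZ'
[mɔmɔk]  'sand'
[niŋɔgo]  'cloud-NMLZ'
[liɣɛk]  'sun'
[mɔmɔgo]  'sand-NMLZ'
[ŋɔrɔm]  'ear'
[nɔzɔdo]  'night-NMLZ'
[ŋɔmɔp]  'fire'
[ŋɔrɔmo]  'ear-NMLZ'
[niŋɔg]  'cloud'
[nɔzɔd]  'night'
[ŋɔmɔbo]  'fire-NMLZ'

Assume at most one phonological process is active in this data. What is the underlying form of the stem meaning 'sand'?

The stem for 'sand' ends in [k] in [mɔmɔk] but [g] in [mɔmɔgo].
The stem 'cloud' ([niŋɔg], [niŋɔgo]) shows [g] unchanged in both environments, so [g] cannot be basic with [k] derived in isolation.
Therefore /k/ is basic and [g] is derived by intervocalic voicing (voiceless stops become voiced between vowels).
Hence 'sand' is /mɔmɔk/ underlyingly.

/mɔmɔk/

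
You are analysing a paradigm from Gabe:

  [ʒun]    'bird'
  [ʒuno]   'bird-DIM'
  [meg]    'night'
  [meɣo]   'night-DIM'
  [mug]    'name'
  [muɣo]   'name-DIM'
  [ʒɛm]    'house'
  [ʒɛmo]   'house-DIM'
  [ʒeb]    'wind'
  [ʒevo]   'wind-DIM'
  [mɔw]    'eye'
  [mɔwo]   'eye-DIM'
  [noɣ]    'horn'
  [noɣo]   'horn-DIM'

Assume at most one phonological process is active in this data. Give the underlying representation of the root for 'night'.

The stem for 'night' ends in [g] in [meg] but [ɣ] in [meɣo].
Compare 'horn', with invariant [ɣ] in [noɣ] and [noɣo]: an analysis with underlying /ɣ/ and a rule producing [g] in isolation would wrongly predict alternation here too.
The underlying segment must be /g/; voiced stops become fricatives between vowels, yielding [ɣ] there.

/meg/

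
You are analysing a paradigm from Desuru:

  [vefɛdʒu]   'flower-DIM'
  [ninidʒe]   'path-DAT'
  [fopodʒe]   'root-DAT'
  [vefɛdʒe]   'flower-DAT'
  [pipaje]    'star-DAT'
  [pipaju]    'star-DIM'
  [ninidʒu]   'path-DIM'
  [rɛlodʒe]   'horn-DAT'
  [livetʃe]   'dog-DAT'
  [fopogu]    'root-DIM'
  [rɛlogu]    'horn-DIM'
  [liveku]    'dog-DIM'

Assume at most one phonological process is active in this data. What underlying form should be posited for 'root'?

'root' shows [dʒ] ~ [g] at the end of the stem ([fopodʒe] vs [fopogu]).
If /dʒ/ were underlying and a rule turned it into [g] before the DIM suffix, 'path' would also alternate; but it has [dʒ] in both [ninidʒe] and [ninidʒu].
So /g/ is underlying, and a rule of palatalization before a front vowel — /k/ and /g/ become palato-alveolar [tʃ] and [dʒ] before a front vowel — gives [dʒ].
The underlying form of 'root' is therefore /fopog/.

/fopog/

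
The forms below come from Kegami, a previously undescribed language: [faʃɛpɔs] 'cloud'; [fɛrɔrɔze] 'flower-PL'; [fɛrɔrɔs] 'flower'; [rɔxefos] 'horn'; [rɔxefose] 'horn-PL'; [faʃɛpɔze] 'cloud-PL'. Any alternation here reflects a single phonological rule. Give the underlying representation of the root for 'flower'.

/fɛrɔrɔz/

In [fɛrɔrɔze] and [fɛrɔrɔs] the final segment of 'flower' alternates: [z] ~ [s].
If /s/ were underlying and a rule turned it into [z] before the PL suffix, 'horn' would also alternate; but it has [s] in both [rɔxefose] and [rɔxefos].
So /z/ is underlying, and a rule of word-final obstruent devoicing — voiced obstruents become voiceless word-finally — gives [s].
So 'flower' = /fɛrɔrɔz/.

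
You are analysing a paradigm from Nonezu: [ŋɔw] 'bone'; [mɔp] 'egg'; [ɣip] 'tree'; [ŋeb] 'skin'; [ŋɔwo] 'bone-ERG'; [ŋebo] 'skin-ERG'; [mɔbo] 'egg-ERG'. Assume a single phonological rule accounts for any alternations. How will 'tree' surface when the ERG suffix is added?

'egg' shows [p] ~ [b] at the end of the stem ([mɔp] vs [mɔbo]).
If /b/ were underlying and a rule turned it into [p] in isolation, 'skin' would also alternate; but it has [b] in both [ŋeb] and [ŋebo].
The alternation reflects intervocalic voicing: voiceless stops become voiced between vowels. /p/ is underlying.
From [ɣip] the stem 'tree' is /ɣip/; between vowels this yields [ɣibo].

[ɣibo]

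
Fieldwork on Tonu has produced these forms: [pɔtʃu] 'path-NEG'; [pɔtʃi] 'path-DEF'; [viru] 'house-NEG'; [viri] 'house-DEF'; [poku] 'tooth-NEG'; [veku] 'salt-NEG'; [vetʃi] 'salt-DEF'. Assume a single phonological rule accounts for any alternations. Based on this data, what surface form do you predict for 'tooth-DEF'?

'salt' shows [k] ~ [tʃ] at the end of the stem ([veku] vs [vetʃi]).
The stem 'path' ([pɔtʃu], [pɔtʃi]) shows [tʃ] unchanged in both environments, so [tʃ] cannot be basic with [k] derived before the NEG suffix.
The underlying segment must be /k/; /k/ becomes palato-alveolar [tʃ] before a front vowel, yielding [tʃ] there.
From [poku] the stem 'tooth' is /pok/; before a front vowel this yields [potʃi].

[potʃi]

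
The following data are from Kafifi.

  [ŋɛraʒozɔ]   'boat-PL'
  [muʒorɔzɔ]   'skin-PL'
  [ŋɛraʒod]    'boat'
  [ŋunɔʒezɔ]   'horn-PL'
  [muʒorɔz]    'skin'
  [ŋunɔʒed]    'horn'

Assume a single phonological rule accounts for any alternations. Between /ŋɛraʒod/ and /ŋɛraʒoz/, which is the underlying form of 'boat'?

/ŋɛraʒod/

In [ŋɛraʒod] and [ŋɛraʒozɔ] the final segment of 'boat' alternates: [d] ~ [z].
Compare 'skin', with invariant [z] in [muʒorɔz] and [muʒorɔzɔ]: an analysis with underlying /z/ and a rule producing [d] in isolation would wrongly predict alternation here too.
Therefore /d/ is basic and [z] is derived by intervocalic spirantization (voiced stops become fricatives between vowels).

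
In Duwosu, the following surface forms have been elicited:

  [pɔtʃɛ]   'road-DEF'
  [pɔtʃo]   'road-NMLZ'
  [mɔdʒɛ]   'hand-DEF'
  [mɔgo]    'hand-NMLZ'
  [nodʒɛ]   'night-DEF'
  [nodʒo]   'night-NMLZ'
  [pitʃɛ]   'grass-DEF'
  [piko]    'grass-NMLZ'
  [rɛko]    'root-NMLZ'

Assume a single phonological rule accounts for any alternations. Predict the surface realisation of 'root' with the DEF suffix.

'grass' shows [tʃ] ~ [k] at the end of the stem ([pitʃɛ] vs [piko]).
Compare 'road', with invariant [tʃ] in [pɔtʃɛ] and [pɔtʃo]: an analysis with underlying /tʃ/ and a rule producing [k] before the NMLZ suffix would wrongly predict alternation here too.
Therefore /k/ is basic and [tʃ] is derived by palatalization before a front vowel (/k/ and /g/ become palato-alveolar [tʃ] and [dʒ] before a front vowel).
From [rɛko] the stem 'root' is /rɛk/; before a front vowel this yields [rɛtʃɛ].

[rɛtʃɛ]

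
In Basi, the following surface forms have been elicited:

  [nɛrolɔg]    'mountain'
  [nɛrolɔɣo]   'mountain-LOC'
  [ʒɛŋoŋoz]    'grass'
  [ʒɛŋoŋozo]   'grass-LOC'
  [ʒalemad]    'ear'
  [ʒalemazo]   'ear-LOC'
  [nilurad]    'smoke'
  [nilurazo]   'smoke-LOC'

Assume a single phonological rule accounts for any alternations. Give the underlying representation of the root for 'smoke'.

The root 'smoke' surfaces as [nilurad] and [nilurazo], with a stem-final [d] ~ [z] alternation.
Compare 'grass', with invariant [z] in [ʒɛŋoŋoz] and [ʒɛŋoŋozo]: an analysis with underlying /z/ and a rule producing [d] in isolation would wrongly predict alternation here too.
So /d/ is underlying, and a rule of intervocalic spirantization — voiced stops become fricatives between vowels — gives [z].
Hence 'smoke' is /nilurad/ underlyingly.

/nilurad/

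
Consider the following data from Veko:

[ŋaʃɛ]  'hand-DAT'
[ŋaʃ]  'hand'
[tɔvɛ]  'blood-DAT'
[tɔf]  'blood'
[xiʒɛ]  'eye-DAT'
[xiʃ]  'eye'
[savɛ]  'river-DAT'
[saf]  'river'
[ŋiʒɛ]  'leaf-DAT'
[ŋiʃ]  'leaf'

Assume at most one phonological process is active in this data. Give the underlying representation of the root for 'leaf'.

The root 'leaf' surfaces as [ŋiʒɛ] and [ŋiʃ], with a stem-final [ʒ] ~ [ʃ] alternation.
Compare 'hand', with invariant [ʃ] in [ŋaʃɛ] and [ŋaʃ]: an analysis with underlying /ʃ/ and a rule producing [ʒ] before the DAT suffix would wrongly predict alternation here too.
So /ʒ/ is underlying, and a rule of word-final obstruent devoicing — voiced obstruents become voiceless word-finally — gives [ʃ].
Hence 'leaf' is /ŋiʒ/ underlyingly.

/ŋiʒ/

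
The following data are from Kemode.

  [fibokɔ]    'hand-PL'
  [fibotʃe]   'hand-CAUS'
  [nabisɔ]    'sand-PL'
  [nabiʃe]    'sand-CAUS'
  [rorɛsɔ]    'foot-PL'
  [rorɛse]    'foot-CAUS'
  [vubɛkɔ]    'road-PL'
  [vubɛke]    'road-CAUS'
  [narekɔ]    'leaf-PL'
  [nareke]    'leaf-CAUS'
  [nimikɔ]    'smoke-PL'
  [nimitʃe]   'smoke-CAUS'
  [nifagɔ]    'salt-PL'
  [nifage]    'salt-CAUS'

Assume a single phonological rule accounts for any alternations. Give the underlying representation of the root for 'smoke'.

/nimitʃ/

'smoke' shows [k] ~ [tʃ] at the end of the stem ([nimikɔ] vs [nimitʃe]).
If /k/ were underlying and a rule turned it into [tʃ] before the CAUS suffix, 'road' would also alternate; but it has [k] in both [vubɛkɔ] and [vubɛke].
So /tʃ/ is underlying, and a rule of depalatalization — palato-alveolar /tʃ/ and /ʃ/ become [k] and [s] when no front vowel follows — gives [k].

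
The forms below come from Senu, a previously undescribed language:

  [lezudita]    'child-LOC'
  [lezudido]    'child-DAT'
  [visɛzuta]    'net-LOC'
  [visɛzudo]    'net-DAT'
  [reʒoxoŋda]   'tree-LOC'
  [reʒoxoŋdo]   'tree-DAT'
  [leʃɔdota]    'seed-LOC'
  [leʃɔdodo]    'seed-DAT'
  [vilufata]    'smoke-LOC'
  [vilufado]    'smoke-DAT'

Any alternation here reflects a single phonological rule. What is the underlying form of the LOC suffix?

The LOC morpheme has two allomorphs, [-da] and [-ta].
The DAT suffix, which begins with [d], is invariant after every stem; so [d] is not altered by any rule here.
The LOC suffix is therefore /-ta/ underlyingly, with post-nasal voicing: voiceless stops become voiced after a nasal.

/-ta/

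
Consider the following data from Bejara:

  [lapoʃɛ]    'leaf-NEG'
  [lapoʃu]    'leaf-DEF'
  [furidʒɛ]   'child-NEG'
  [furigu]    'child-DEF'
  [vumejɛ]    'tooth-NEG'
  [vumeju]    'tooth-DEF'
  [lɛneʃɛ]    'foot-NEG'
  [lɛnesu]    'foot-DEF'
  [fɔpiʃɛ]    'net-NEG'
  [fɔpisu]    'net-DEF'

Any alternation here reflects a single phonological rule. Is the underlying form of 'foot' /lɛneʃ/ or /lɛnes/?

/lɛnes/

In [lɛneʃɛ] and [lɛnesu] the final segment of 'foot' alternates: [ʃ] ~ [s].
The stem 'leaf' ([lapoʃɛ], [lapoʃu]) shows [ʃ] unchanged in both environments, so [ʃ] cannot be basic with [s] derived before the DEF suffix.
Therefore /s/ is basic and [ʃ] is derived by palatalization before a front vowel (/g/ and /s/ become palato-alveolar [dʒ] and [ʃ] before a front vowel).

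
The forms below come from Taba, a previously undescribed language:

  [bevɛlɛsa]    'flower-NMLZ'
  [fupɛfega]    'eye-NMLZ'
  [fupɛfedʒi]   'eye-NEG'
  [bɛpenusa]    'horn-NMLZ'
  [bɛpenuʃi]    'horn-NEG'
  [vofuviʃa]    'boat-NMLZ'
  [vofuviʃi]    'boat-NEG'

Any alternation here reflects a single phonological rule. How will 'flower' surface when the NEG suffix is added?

The stem for 'horn' ends in [s] in [bɛpenusa] but [ʃ] in [bɛpenuʃi].
If /ʃ/ were underlying and a rule turned it into [s] before the NMLZ suffix, 'boat' would also alternate; but it has [ʃ] in both [vofuviʃa] and [vofuviʃi].
The underlying segment must be /s/; /g/ and /s/ become palato-alveolar [dʒ] and [ʃ] before a front vowel, yielding [ʃ] there.
The one attested form of 'flower', [bevɛlɛsa], shows underlying /bevɛlɛs/. Applying the same rule before a front vowel gives [bevɛlɛʃi].

[bevɛlɛʃi]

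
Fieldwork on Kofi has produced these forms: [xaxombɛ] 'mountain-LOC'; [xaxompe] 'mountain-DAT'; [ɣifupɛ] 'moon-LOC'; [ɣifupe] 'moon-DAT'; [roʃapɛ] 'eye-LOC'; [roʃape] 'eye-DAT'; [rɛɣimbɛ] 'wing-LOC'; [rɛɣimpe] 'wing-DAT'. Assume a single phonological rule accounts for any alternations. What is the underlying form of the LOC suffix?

The LOC morpheme has two allomorphs, [-bɛ] and [-pɛ].
By contrast the DAT suffix keeps its initial [p] throughout — that segment must be underlying.
So the underlying form is /-bɛ/, and voiced stops become voiceless after a vowel.

/-bɛ/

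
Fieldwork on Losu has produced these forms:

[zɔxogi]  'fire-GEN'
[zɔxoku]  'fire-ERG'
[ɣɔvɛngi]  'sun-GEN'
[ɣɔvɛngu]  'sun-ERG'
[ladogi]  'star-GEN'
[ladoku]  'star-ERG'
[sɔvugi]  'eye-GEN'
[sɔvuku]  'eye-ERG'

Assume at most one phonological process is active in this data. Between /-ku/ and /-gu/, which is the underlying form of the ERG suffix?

/-ku/

The ERG morpheme has two allomorphs, [-gu] and [-ku].
The GEN suffix, which begins with [g], is invariant after every stem; so [g] is not altered by any rule here.
So the underlying form is /-ku/, and voiceless stops become voiced after a nasal.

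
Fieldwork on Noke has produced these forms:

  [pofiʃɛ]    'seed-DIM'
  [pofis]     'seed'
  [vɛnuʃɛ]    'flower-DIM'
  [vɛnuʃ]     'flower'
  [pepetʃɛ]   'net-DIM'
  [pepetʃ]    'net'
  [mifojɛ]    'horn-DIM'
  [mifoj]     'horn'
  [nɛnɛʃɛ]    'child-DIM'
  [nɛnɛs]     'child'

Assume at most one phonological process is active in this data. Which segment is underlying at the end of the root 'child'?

/s/

The root 'child' surfaces as [nɛnɛʃɛ] and [nɛnɛs], with a stem-final [ʃ] ~ [s] alternation.
The stem 'flower' ([vɛnuʃɛ], [vɛnuʃ]) shows [ʃ] unchanged in both environments, so [ʃ] cannot be basic with [s] derived in isolation.
Therefore /s/ is basic and [ʃ] is derived by palatalization before a front vowel (/s/ becomes palato-alveolar [ʃ] before a front vowel).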